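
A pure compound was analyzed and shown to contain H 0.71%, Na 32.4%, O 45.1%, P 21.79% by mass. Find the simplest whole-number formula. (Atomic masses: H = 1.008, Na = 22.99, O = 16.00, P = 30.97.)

HNa2O4P

Assume 100 g: 0.71 g H, 32.4 g Na, 45.1 g O, 21.79 g P.
Moles — H: 0.71 / 1.008 = 0.7044 mol; Na: 32.4 / 22.99 = 1.409 mol; O: 45.1 / 16.00 = 2.819 mol; P: 21.79 / 30.97 = 0.7036 mol
Smallest is P at 0.7036 mol; normalising gives H 1.001, Na 2.003, O 4.006, P 1.000
≈ 1:2:4:1 → HNa2O4P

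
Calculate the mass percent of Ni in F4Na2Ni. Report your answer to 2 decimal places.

Molar mass = 4(19.00) + 2(22.99) + 1(58.69) = 180.670 g/mol
Mass of Ni per mole = 1 × 58.69 = 58.690 g
% Ni = 58.690 / 180.670 × 100 = 32.48%

32.48%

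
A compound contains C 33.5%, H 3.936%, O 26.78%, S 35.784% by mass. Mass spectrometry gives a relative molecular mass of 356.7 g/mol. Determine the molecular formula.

Assume 100 g: 33.5 g C, 3.936 g H, 26.78 g O, 35.784 g S.
C: 33.5 g ÷ 12.01 g/mol = 2.789 mol
H: 3.936 g ÷ 1.008 g/mol = 3.905 mol
O: 26.78 g ÷ 16.00 g/mol = 1.674 mol
S: 35.784 g ÷ 32.07 g/mol = 1.116 mol
Smallest is S at 1.116 mol; normalising gives C 2.500, H 3.499, O 1.500, S 1.000
Scaling by 2: C 5.00, H 7.00, O 3.00, S 2.00 → C5H7O3S2
Empirical-formula mass = 179.25 g/mol
n = 356.7 / 179.25 = 1.99 ≈ 2
Molecular formula = (C5H7O3S2)×2 = C10H14O6S4

C10H14O6S4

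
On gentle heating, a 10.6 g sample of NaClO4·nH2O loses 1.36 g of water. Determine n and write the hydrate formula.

NaClO4·H2O

Mass of anhydrous NaClO4 = 10.6 − 1.36 = 9.24 g
mol H2O = 1.36 / 18.02 = 0.07547
Molar mass of NaClO4 = 122.44 g/mol → mol NaClO4 = 9.24 / 122.44 = 0.07547
n = 0.07547 / 0.07547 = 1.00 ≈ 1 → NaClO4·H2O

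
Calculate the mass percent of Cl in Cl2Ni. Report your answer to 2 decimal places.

54.71%

Molar mass = 2(35.45) + 1(58.69) = 129.590 g/mol
Mass of Cl per mole = 2 × 35.45 = 70.900 g
% Cl = 70.900 / 129.590 × 100 = 54.71%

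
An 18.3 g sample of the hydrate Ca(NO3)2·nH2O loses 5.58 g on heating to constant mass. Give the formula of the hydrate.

Mass of anhydrous Ca(NO3)2 = 18.3 − 5.58 = 12.72 g
mol H2O = 5.58 / 18.02 = 0.3097
Molar mass of Ca(NO3)2 = 164.10 g/mol → mol Ca(NO3)2 = 12.72 / 164.10 = 0.07751
n = 0.3097 / 0.07751 = 3.99 ≈ 4 → Ca(NO3)2·4H2O

Ca(NO3)2·4H2O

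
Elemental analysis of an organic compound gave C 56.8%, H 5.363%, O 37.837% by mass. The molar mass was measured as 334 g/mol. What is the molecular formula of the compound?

Assume 100 g: 56.8 g C, 5.363 g H, 37.837 g O.
Moles — C: 56.8 / 12.01 = 4.729 mol; H: 5.363 / 1.008 = 5.32 mol; O: 37.837 / 16.00 = 2.365 mol
Smallest is O at 2.365 mol; normalising gives C 2.000, H 2.250, O 1.000
Scaling by 4: C 8.00, H 9.00, O 4.00 → C8H9O4
Empirical-formula mass = 169.15 g/mol
n = 334 / 169.15 = 1.97 ≈ 2
Molecular formula = (C8H9O4)×2 = C16H18O8

C16H18O8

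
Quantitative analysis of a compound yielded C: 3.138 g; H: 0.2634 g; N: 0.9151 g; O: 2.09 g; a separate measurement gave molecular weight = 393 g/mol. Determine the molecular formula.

C16H16N4O8

C: 3.138 g ÷ 12.01 g/mol = 0.2613 mol
H: 0.2634 g ÷ 1.008 g/mol = 0.2613 mol
N: 0.9151 g ÷ 14.01 g/mol = 0.06532 mol
O: 2.09 g ÷ 16.00 g/mol = 0.1306 mol
Ratios (÷ 0.06532): C 4.000, H 4.001, N 1.000, O 2.000
Ratio ≈ 4:4:1:2, so the empirical formula is C4H4NO2
Empirical-formula mass = 98.08 g/mol
n = 393 / 98.08 = 4.01 ≈ 4
Molecular formula = (C4H4NO2)×4 = C16H16N4O8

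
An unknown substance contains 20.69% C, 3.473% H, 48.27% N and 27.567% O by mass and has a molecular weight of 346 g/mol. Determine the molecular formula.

C6H12N12O6

Assume 100 g: 20.69 g C, 3.473 g H, 48.27 g N, 27.567 g O.
n(C) = 20.69/12.01 = 1.723, n(H) = 3.473/1.008 = 3.445, n(N) = 48.27/14.01 = 3.445, n(O) = 27.567/16.00 = 1.723
Smallest is C at 1.723 mol; normalising gives C 1.000, H 2.000, N 2.000, O 1.000
≈ 1:2:2:1 → CH2N2O
Empirical-formula mass = 58.05 g/mol
n = 346 / 58.05 = 5.96 ≈ 6
Molecular formula = (CH2N2O)×6 = C6H12N12O6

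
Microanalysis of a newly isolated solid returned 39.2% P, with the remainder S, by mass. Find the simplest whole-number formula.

Assume 100 g: 39.2 g P, 60.8 g S.
n(P) = 39.2/30.97 = 1.266, n(S) = 60.8/32.07 = 1.896
Divide by the smallest (1.266 mol P): P 1.000, S 1.498
Scaling by 2: P 2.00, S 3.00 → P2S3

P2S3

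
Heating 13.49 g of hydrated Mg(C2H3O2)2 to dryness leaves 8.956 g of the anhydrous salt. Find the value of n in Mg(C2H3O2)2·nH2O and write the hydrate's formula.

Mg(C2H3O2)2·4H2O

Mass of water lost = 13.49 − 8.956 = 4.534 g → 4.534 / 18.02 = 0.2516 mol H2O
Molar mass of Mg(C2H3O2)2 = 142.40 g/mol → mol Mg(C2H3O2)2 = 8.956 / 142.40 = 0.06289
n = 0.2516 / 0.06289 = 4.00 ≈ 4 → Mg(C2H3O2)2·4H2O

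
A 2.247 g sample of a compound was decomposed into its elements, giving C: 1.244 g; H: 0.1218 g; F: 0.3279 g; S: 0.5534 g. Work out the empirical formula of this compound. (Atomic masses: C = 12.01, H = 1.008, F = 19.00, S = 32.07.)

C6H7FS

n(C) = 1.244/12.01 = 0.1036, n(H) = 0.1218/1.008 = 0.1208, n(F) = 0.3279/19.00 = 0.01726, n(S) = 0.5534/32.07 = 0.01726
Ratios (÷ 0.01726): C 6.003, H 7.002, F 1.000, S 1.000
Ratio ≈ 6:7:1:1, so the empirical formula is C6H7FS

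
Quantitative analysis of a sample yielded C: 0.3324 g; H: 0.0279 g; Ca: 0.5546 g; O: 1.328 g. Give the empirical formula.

C2H2CaO6

C: 0.3324 g ÷ 12.01 g/mol = 0.02768 mol
H: 0.0279 g ÷ 1.008 g/mol = 0.02768 mol
Ca: 0.5546 g ÷ 40.08 g/mol = 0.01384 mol
O: 1.328 g ÷ 16.00 g/mol = 0.083 mol
Divide by the smallest (0.01384 mol Ca): C 2.000, H 2.000, Ca 1.000, O 5.998
→ C2H2CaO6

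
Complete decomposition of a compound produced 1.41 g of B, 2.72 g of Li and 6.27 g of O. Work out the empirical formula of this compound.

BLi3O3

Moles — B: 1.41 / 10.81 = 0.1304 mol; Li: 2.72 / 6.94 = 0.3919 mol; O: 6.27 / 16.00 = 0.3919 mol
Ratios (÷ 0.1304): B 1.000, Li 3.005, O 3.004
Ratio ≈ 1:3:3, so the empirical formula is BLi3O3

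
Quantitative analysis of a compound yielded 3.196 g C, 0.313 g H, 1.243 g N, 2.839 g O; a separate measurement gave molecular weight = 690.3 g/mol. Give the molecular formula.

C24H28N8O16

n(C) = 3.196/12.01 = 0.2661, n(H) = 0.313/1.008 = 0.3105, n(N) = 1.243/14.01 = 0.08872, n(O) = 2.839/16.00 = 0.1774
Smallest is N at 0.08872 mol; normalising gives C 2.999, H 3.500, N 1.000, O 2.000
×2: C 6.00, H 7.00, N 2.00, O 4.00 → C6H7N2O4
Empirical-formula mass = 171.14 g/mol
n = 690.3 / 171.14 = 4.03 ≈ 4
Molecular formula = (C6H7N2O4)×4 = C24H28N8O16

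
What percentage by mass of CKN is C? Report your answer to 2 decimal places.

18.44%

Molar mass = 1(12.01) + 1(39.10) + 1(14.01) = 65.120 g/mol
Mass of C per mole = 1 × 12.01 = 12.010 g
% C = 12.010 / 65.120 × 100 = 18.44%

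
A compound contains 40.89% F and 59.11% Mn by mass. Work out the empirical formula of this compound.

F2Mn

Assume 100 g: 40.89 g F, 59.11 g Mn.
Moles — F: 40.89 / 19.00 = 2.152 mol; Mn: 59.11 / 54.94 = 1.076 mol
Divide by the smallest (1.076 mol Mn): F 2.000, Mn 1.000
≈ 2:1 → F2Mn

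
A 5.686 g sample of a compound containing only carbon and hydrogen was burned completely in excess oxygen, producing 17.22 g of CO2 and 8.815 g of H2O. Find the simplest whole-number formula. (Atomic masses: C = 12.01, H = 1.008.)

mol C = 17.22 / 44.01 = 0.3913; mass C = 0.3913 × 12.01 = 4.699 g
mol H = 2 × (8.815 / 18.02) = 0.9784; mass H = 0.9784 × 1.008 = 0.9862 g
Smallest is C at 0.3913 mol; normalising gives C 1.000, H 2.500
×2: C 2.00, H 5.00 → C2H5

C2H5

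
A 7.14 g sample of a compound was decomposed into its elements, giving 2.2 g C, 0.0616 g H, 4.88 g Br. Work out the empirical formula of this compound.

C: 2.2 g ÷ 12.01 g/mol = 0.1832 mol
H: 0.0616 g ÷ 1.008 g/mol = 0.06111 mol
Br: 4.88 g ÷ 79.90 g/mol = 0.06108 mol
Ratios (÷ 0.06108): C 2.999, H 1.001, Br 1.000
Ratio ≈ 3:1:1, so the empirical formula is C3HBr

C3HBr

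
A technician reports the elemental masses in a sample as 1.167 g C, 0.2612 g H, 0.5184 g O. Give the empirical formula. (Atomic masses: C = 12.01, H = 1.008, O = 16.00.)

C3H8O

Moles — C: 1.167 / 12.01 = 0.09717 mol; H: 0.2612 / 1.008 = 0.2591 mol; O: 0.5184 / 16.00 = 0.0324 mol
Ratios (÷ 0.0324): C 2.999, H 7.998, O 1.000
≈ 3:8:1 → C3H8O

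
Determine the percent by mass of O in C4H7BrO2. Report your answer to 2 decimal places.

Molar mass = 4(12.01) + 7(1.008) + 1(79.90) + 2(16.00) = 166.996 g/mol
Mass of O per mole = 2 × 16.00 = 32.000 g
% O = 32.000 / 166.996 × 100 = 19.16%

19.16%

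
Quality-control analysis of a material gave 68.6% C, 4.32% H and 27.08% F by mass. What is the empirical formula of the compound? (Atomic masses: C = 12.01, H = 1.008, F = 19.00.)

Assume 100 g: 68.6 g C, 4.32 g H, 27.08 g F.
n(C) = 68.6/12.01 = 5.712, n(H) = 4.32/1.008 = 4.286, n(F) = 27.08/19.00 = 1.425
Ratios (÷ 1.425): C 4.008, H 3.007, F 1.000
Ratio ≈ 4:3:1, so the empirical formula is C4H3F

C4H3F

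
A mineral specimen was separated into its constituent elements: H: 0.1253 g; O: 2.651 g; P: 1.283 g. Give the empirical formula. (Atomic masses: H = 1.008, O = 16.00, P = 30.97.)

H3O4P

n(H) = 0.1253/1.008 = 0.1243, n(O) = 2.651/16.00 = 0.1657, n(P) = 1.283/30.97 = 0.04143
Ratios (÷ 0.04143): H 3.001, O 3.999, P 1.000
Ratio ≈ 3:4:1, so the empirical formula is H3O4P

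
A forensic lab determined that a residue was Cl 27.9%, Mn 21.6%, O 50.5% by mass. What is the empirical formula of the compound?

Cl2MnO8

Assume 100 g: 27.9 g Cl, 21.6 g Mn, 50.5 g O.
Cl: 27.9 g ÷ 35.45 g/mol = 0.787 mol
Mn: 21.6 g ÷ 54.94 g/mol = 0.3932 mol
O: 50.5 g ÷ 16.00 g/mol = 3.156 mol
Smallest is Mn at 0.3932 mol; normalising gives Cl 2.002, Mn 1.000, O 8.028
≈ 2:1:8 → Cl2MnO8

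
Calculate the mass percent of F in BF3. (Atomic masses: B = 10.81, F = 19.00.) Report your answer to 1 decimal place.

84.1%

Molar mass = 1(10.81) + 3(19.00) = 67.810 g/mol
Mass of F per mole = 3 × 19.00 = 57.000 g
% F = 57.000 / 67.810 × 100 = 84.1%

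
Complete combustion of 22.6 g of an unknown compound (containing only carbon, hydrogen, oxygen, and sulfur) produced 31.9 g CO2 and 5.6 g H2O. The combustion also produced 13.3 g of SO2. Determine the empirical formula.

C7H6O4S2

mol C = 31.9 / 44.01 = 0.7248; mass C = 0.7248 × 12.01 = 8.705 g
mol H = 2 × (5.6 / 18.02) = 0.6215; mass H = 0.6215 × 1.008 = 0.6265 g
mol S = 13.3 / 64.07 = 0.2076; mass S = 6.657 g
mass O = 22.6 − (15.99) = 6.611 g → mol O = 0.4132
Divide by the smallest (0.2076 mol S): C 3.492, H 2.994, O 1.990, S 1.000
Scaling by 2: C 6.98, H 5.99, O 3.98, S 2.00 → C7H6O4S2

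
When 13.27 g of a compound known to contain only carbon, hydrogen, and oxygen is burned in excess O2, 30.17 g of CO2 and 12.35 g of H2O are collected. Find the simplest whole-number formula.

mol C = 30.17 / 44.01 = 0.6855; mass C = 0.6855 × 12.01 = 8.233 g
mol H = 2 × (12.35 / 18.02) = 1.371; mass H = 1.371 × 1.008 = 1.382 g
mass O = 13.27 − (9.615) = 3.655 g → mol O = 0.2284
Smallest is O at 0.2284 mol; normalising gives C 3.001, H 6.000, O 1.000
→ C3H6O

C3H6O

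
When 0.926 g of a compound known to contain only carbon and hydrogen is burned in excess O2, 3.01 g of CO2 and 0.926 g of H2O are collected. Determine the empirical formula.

mol C = 3.01 / 44.01 = 0.06839; mass C = 0.06839 × 12.01 = 0.8214 g
mol H = 2 × (0.926 / 18.02) = 0.1028; mass H = 0.1028 × 1.008 = 0.1036 g
Smallest is C at 0.06839 mol; normalising gives C 1.000, H 1.503
Scaling by 2: C 2.00, H 3.01 → C2H3

C2H3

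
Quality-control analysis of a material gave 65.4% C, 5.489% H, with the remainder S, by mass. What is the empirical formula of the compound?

C6H6S

Assume 100 g: 65.4 g C, 5.489 g H, 29.111 g S.
Moles — C: 65.4 / 12.01 = 5.445 mol; H: 5.489 / 1.008 = 5.445 mol; S: 29.111 / 32.07 = 0.9077 mol
Ratios (÷ 0.9077): C 5.999, H 5.999, S 1.000
Ratio ≈ 6:6:1, so the empirical formula is C6H6S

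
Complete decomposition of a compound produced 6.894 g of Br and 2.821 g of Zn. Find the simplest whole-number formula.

Br2Zn

Moles — Br: 6.894 / 79.90 = 0.08628 mol; Zn: 2.821 / 65.38 = 0.04315 mol
Ratios (÷ 0.04315): Br 2.000, Zn 1.000
Ratio ≈ 2:1, so the empirical formula is Br2Zn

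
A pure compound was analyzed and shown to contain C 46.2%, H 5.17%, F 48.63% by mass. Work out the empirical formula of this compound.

Assume 100 g: 46.2 g C, 5.17 g H, 48.63 g F.
n(C) = 46.2/12.01 = 3.847, n(H) = 5.17/1.008 = 5.129, n(F) = 48.63/19.00 = 2.559
Ratios (÷ 2.559): C 1.503, H 2.004, F 1.000
×2: C 3.01, H 4.01, F 2.00 → C3H4F2

C3H4F2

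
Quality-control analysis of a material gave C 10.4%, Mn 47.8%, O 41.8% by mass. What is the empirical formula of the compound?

CMnO3

Assume 100 g: 10.4 g C, 47.8 g Mn, 41.8 g O.
n(C) = 10.4/12.01 = 0.8659, n(Mn) = 47.8/54.94 = 0.87, n(O) = 41.8/16.00 = 2.612
Smallest is C at 0.8659 mol; normalising gives C 1.000, Mn 1.005, O 3.017
Ratio ≈ 1:1:3, so the empirical formula is CMnO3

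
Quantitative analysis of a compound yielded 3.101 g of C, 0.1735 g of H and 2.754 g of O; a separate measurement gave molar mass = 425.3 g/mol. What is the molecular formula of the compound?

C18H12O12

n(C) = 3.101/12.01 = 0.2582, n(H) = 0.1735/1.008 = 0.1721, n(O) = 2.754/16.00 = 0.1721
Ratios (÷ 0.1721): C 1.500, H 1.000, O 1.000
Scaling by 2: C 3.00, H 2.00, O 2.00 → C3H2O2
Empirical-formula mass = 70.05 g/mol
n = 425.3 / 70.05 = 6.07 ≈ 6
Molecular formula = (C3H2O2)×6 = C18H12O12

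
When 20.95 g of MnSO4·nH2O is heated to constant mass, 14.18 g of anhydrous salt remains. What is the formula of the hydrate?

Mass of water lost = 20.95 − 14.18 = 6.77 g → 6.77 / 18.02 = 0.3757 mol H2O
Molar mass of MnSO4 = 151.01 g/mol → mol MnSO4 = 14.18 / 151.01 = 0.0939
n = 0.3757 / 0.0939 = 4.00 ≈ 4 → MnSO4·4H2O

MnSO4·4H2O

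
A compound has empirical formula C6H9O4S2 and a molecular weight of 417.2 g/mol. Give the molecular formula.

C12H18O8S4

Empirical-formula mass = 209.27 g/mol
n = 417.2 / 209.27 = 1.99 ≈ 2
Molecular formula = (C6H9O4S2)2 = C12H18O8S4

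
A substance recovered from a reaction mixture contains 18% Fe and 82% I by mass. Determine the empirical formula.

Assume 100 g: 18 g Fe, 82 g I.
Fe: 18 g ÷ 55.85 g/mol = 0.3223 mol
I: 82 g ÷ 126.90 g/mol = 0.6462 mol
Smallest is Fe at 0.3223 mol; normalising gives Fe 1.000, I 2.005
≈ 1:2 → FeI2

FeI2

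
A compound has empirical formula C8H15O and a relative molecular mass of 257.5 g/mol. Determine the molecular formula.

Empirical-formula mass = 127.20 g/mol
n = 257.5 / 127.20 = 2.02 ≈ 2
Molecular formula = (C8H15O)2 = C16H30O2

C16H30O2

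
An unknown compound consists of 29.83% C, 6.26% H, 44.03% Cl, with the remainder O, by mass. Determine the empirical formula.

C2H5ClO

Assume 100 g: 29.83 g C, 6.26 g H, 44.03 g Cl, 19.88 g O.
Moles — C: 29.83 / 12.01 = 2.484 mol; H: 6.26 / 1.008 = 6.21 mol; Cl: 44.03 / 35.45 = 1.242 mol; O: 19.88 / 16.00 = 1.242 mol
Divide by the smallest (1.242 mol Cl): C 2.000, H 5.000, Cl 1.000, O 1.000
≈ 2:5:1:1 → C2H5ClO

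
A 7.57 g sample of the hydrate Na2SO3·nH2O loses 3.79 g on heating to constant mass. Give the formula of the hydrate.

Mass of anhydrous Na2SO3 = 7.57 − 3.79 = 3.78 g
mol H2O = 3.79 / 18.02 = 0.2103
Molar mass of Na2SO3 = 126.05 g/mol → mol Na2SO3 = 3.78 / 126.05 = 0.02999
n = 0.2103 / 0.02999 = 7.01 ≈ 7 → Na2SO3·7H2O

Na2SO3·7H2O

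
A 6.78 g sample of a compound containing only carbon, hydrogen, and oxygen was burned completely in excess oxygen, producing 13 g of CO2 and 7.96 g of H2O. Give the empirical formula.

mol C = 13 / 44.01 = 0.2954; mass C = 0.2954 × 12.01 = 3.548 g
mol H = 2 × (7.96 / 18.02) = 0.8835; mass H = 0.8835 × 1.008 = 0.8905 g
mass O = 6.78 − (4.438) = 2.342 g → mol O = 0.1464
Divide by the smallest (0.1464 mol O): C 2.018, H 6.036, O 1.000
Ratio ≈ 2:6:1, so the empirical formula is C2H6O

C2H6O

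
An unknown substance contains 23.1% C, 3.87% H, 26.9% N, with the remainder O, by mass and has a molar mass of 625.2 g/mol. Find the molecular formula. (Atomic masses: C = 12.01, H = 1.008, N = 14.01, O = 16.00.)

C12H24N12O18

Assume 100 g: 23.1 g C, 3.87 g H, 26.9 g N, 46.13 g O.
n(C) = 23.1/12.01 = 1.923, n(H) = 3.87/1.008 = 3.839, n(N) = 26.9/14.01 = 1.92, n(O) = 46.13/16.00 = 2.883
Ratios (÷ 1.92): C 1.002, H 2.000, N 1.000, O 1.502
×2: C 2.00, H 4.00, N 2.00, O 3.00 → C2H4N2O3
Empirical-formula mass = 104.07 g/mol
n = 625.2 / 104.07 = 6.01 ≈ 6
Molecular formula = (C2H4N2O3)×6 = C12H24N12O18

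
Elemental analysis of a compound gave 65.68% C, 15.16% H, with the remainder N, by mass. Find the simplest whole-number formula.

Assume 100 g: 65.68 g C, 15.16 g H, 19.16 g N.
n(C) = 65.68/12.01 = 5.469, n(H) = 15.16/1.008 = 15.04, n(N) = 19.16/14.01 = 1.368
Smallest is N at 1.368 mol; normalising gives C 3.999, H 10.997, N 1.000
→ C4H11N

C4H11N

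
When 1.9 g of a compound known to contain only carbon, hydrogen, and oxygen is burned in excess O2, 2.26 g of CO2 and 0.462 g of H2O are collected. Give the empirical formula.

mol C = 2.26 / 44.01 = 0.05135; mass C = 0.05135 × 12.01 = 0.6167 g
mol H = 2 × (0.462 / 18.02) = 0.05128; mass H = 0.05128 × 1.008 = 0.05169 g
mass O = 1.9 − (0.6684) = 1.232 g → mol O = 0.07697
Smallest is H at 0.05128 mol; normalising gives C 1.001, H 1.000, O 1.501
×2: C 2.00, H 2.00, O 3.00 → C2H2O3

C2H2O3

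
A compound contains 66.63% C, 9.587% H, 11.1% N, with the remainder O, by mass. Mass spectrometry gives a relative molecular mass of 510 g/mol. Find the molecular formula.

C28H48N4O4

Assume 100 g: 66.63 g C, 9.587 g H, 11.1 g N, 12.683 g O.
C: 66.63 g ÷ 12.01 g/mol = 5.548 mol
H: 9.587 g ÷ 1.008 g/mol = 9.511 mol
N: 11.1 g ÷ 14.01 g/mol = 0.7923 mol
O: 12.683 g ÷ 16.00 g/mol = 0.7927 mol
Ratios (÷ 0.7923): C 7.002, H 12.004, N 1.000, O 1.001
→ C7H12NO
Empirical-formula mass = 126.18 g/mol
n = 510 / 126.18 = 4.04 ≈ 4
Molecular formula = (C7H12NO)×4 = C28H48N4O4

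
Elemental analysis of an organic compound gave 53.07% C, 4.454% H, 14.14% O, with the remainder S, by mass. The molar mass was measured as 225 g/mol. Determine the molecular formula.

Assume 100 g: 53.07 g C, 4.454 g H, 14.14 g O, 28.336 g S.
n(C) = 53.07/12.01 = 4.419, n(H) = 4.454/1.008 = 4.419, n(O) = 14.14/16.00 = 0.8838, n(S) = 28.336/32.07 = 0.8836
Smallest is S at 0.8836 mol; normalising gives C 5.001, H 5.001, O 1.000, S 1.000
→ C5H5OS
Empirical-formula mass = 113.16 g/mol
n = 225 / 113.16 = 1.99 ≈ 2
Molecular formula = (C5H5OS)×2 = C10H10O2S2

C10H10O2S2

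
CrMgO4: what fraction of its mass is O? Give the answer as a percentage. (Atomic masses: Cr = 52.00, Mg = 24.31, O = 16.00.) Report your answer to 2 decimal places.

45.61%

Molar mass = 1(52.00) + 1(24.31) + 4(16.00) = 140.310 g/mol
Mass of O per mole = 4 × 16.00 = 64.000 g
% O = 64.000 / 140.310 × 100 = 45.61%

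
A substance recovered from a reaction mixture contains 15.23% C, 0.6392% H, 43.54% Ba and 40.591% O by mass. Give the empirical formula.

Assume 100 g: 15.23 g C, 0.6392 g H, 43.54 g Ba, 40.591 g O.
C: 15.23 g ÷ 12.01 g/mol = 1.268 mol
H: 0.6392 g ÷ 1.008 g/mol = 0.6341 mol
Ba: 43.54 g ÷ 137.33 g/mol = 0.317 mol
O: 40.591 g ÷ 16.00 g/mol = 2.537 mol
Smallest is Ba at 0.317 mol; normalising gives C 4.000, H 2.000, Ba 1.000, O 8.002
≈ 4:2:1:8 → C4H2BaO8

C4H2BaO8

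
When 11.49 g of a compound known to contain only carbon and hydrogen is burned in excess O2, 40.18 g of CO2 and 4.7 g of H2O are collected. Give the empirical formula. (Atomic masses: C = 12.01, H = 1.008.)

mol C = 40.18 / 44.01 = 0.9130; mass C = 0.9130 × 12.01 = 10.96 g
mol H = 2 × (4.7 / 18.02) = 0.5216; mass H = 0.5216 × 1.008 = 0.5258 g
Divide by the smallest (0.5216 mol H): C 1.750, H 1.000
Multiply by 4: C 7.00, H 4.00 → C7H4

C7H4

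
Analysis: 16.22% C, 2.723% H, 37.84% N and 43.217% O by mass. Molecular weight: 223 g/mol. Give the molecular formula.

C3H6N6O6

Assume 100 g: 16.22 g C, 2.723 g H, 37.84 g N, 43.217 g O.
n(C) = 16.22/12.01 = 1.351, n(H) = 2.723/1.008 = 2.701, n(N) = 37.84/14.01 = 2.701, n(O) = 43.217/16.00 = 2.701
Ratios (÷ 1.351): C 1.000, H 2.000, N 2.000, O 2.000
→ CH2N2O2
Empirical-formula mass = 74.05 g/mol
n = 223 / 74.05 = 3.01 ≈ 3
Molecular formula = (CH2N2O2)×3 = C3H6N6O6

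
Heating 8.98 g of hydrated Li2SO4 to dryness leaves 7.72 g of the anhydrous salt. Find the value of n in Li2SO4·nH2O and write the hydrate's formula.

Li2SO4·H2O

Mass of water lost = 8.98 − 7.72 = 1.26 g → 1.26 / 18.02 = 0.06992 mol H2O
Molar mass of Li2SO4 = 109.95 g/mol → mol Li2SO4 = 7.72 / 109.95 = 0.07021
n = 0.06992 / 0.07021 = 1.00 ≈ 1 → Li2SO4·H2O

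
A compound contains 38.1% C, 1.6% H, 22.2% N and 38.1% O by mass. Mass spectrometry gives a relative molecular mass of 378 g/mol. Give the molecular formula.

C12H6N6O9

Assume 100 g: 38.1 g C, 1.6 g H, 22.2 g N, 38.1 g O.
Moles — C: 38.1 / 12.01 = 3.172 mol; H: 1.6 / 1.008 = 1.587 mol; N: 22.2 / 14.01 = 1.585 mol; O: 38.1 / 16.00 = 2.381 mol
Divide by the smallest (1.585 mol N): C 2.002, H 1.002, N 1.000, O 1.503
Multiply by 2: C 4.00, H 2.00, N 2.00, O 3.01 → C4H2N2O3
Empirical-formula mass = 126.08 g/mol
n = 378 / 126.08 = 3.00 ≈ 3
Molecular formula = (C4H2N2O3)×3 = C12H6N6O9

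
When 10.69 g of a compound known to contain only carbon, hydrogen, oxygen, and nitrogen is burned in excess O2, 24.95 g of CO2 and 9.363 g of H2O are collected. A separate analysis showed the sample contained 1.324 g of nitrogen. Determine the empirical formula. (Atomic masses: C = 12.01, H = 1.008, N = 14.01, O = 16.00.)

mol C = 24.95 / 44.01 = 0.5669; mass C = 0.5669 × 12.01 = 6.809 g
mol H = 2 × (9.363 / 18.02) = 1.039; mass H = 1.039 × 1.008 = 1.047 g
mol N = 1.324 / 14.01 = 0.09450
mass O = 10.69 − (9.180) = 1.510 g → mol O = 0.09436
Ratios (÷ 0.09436): C 6.008, H 11.012, N 1.001, O 1.000
→ C6H11NO

C6H11NO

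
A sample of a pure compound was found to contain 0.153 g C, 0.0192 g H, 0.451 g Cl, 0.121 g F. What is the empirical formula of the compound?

C2H3Cl2F

n(C) = 0.153/12.01 = 0.01274, n(H) = 0.0192/1.008 = 0.01905, n(Cl) = 0.451/35.45 = 0.01272, n(F) = 0.121/19.00 = 0.006368
Ratios (÷ 0.006368): C 2.000, H 2.991, Cl 1.998, F 1.000
→ C2H3Cl2F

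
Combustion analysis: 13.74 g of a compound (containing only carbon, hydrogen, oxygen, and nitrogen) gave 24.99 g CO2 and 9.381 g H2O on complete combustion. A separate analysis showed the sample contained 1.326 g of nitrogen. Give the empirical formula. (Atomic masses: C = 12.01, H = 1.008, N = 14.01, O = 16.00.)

C6H11NO3

mol C = 24.99 / 44.01 = 0.5678; mass C = 0.5678 × 12.01 = 6.820 g
mol H = 2 × (9.381 / 18.02) = 1.041; mass H = 1.041 × 1.008 = 1.050 g
mol N = 1.326 / 14.01 = 0.09465
mass O = 13.74 − (9.195) = 4.545 g → mol O = 0.2841
Ratios (÷ 0.09465): C 5.999, H 11.001, N 1.000, O 3.001
→ C6H11NO3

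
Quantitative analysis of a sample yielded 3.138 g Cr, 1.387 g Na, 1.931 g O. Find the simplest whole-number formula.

n(Cr) = 3.138/52.00 = 0.06035, n(Na) = 1.387/22.99 = 0.06033, n(O) = 1.931/16.00 = 0.1207
Ratios (÷ 0.06033): Cr 1.000, Na 1.000, O 2.000
Ratio ≈ 1:1:2, so the empirical formula is CrNaO2

CrNaO2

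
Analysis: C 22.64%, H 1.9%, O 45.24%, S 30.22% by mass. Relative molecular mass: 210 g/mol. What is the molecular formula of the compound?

C4H4O6S2

Assume 100 g: 22.64 g C, 1.9 g H, 45.24 g O, 30.22 g S.
Moles — C: 22.64 / 12.01 = 1.885 mol; H: 1.9 / 1.008 = 1.885 mol; O: 45.24 / 16.00 = 2.828 mol; S: 30.22 / 32.07 = 0.9423 mol
Ratios (÷ 0.9423): C 2.000, H 2.000, O 3.001, S 1.000
Ratio ≈ 2:2:3:1, so the empirical formula is C2H2O3S
Empirical-formula mass = 106.11 g/mol
n = 210 / 106.11 = 1.98 ≈ 2
Molecular formula = (C2H2O3S)×2 = C4H4O6S2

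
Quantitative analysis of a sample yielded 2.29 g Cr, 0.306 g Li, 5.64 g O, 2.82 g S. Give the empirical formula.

CrLiO8S2

Cr: 2.29 g ÷ 52.00 g/mol = 0.04404 mol
Li: 0.306 g ÷ 6.94 g/mol = 0.04409 mol
O: 5.64 g ÷ 16.00 g/mol = 0.3525 mol
S: 2.82 g ÷ 32.07 g/mol = 0.08793 mol
Smallest is Cr at 0.04404 mol; normalising gives Cr 1.000, Li 1.001, O 8.004, S 1.997
→ CrLiO8S2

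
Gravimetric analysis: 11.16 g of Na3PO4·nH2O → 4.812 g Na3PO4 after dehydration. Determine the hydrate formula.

Mass of water lost = 11.16 − 4.812 = 6.348 g → 6.348 / 18.02 = 0.3523 mol H2O
Molar mass of Na3PO4 = 163.94 g/mol → mol Na3PO4 = 4.812 / 163.94 = 0.02935
n = 0.3523 / 0.02935 = 12.00 ≈ 12 → Na3PO4·12H2O

Na3PO4·12H2O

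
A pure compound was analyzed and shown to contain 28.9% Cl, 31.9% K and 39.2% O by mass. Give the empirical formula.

Assume 100 g: 28.9 g Cl, 31.9 g K, 39.2 g O.
Moles — Cl: 28.9 / 35.45 = 0.8152 mol; K: 31.9 / 39.10 = 0.8159 mol; O: 39.2 / 16.00 = 2.45 mol
Ratios (÷ 0.8152): Cl 1.000, K 1.001, O 3.005
→ ClKO3

ClKO3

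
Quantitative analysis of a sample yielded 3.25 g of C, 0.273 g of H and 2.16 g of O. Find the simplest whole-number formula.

C: 3.25 g ÷ 12.01 g/mol = 0.2706 mol
H: 0.273 g ÷ 1.008 g/mol = 0.2708 mol
O: 2.16 g ÷ 16.00 g/mol = 0.135 mol
Divide by the smallest (0.135 mol O): C 2.005, H 2.006, O 1.000
→ C2H2O

C2H2O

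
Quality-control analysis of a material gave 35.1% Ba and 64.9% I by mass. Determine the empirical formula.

Assume 100 g: 35.1 g Ba, 64.9 g I.
Ba: 35.1 g ÷ 137.33 g/mol = 0.2556 mol
I: 64.9 g ÷ 126.90 g/mol = 0.5114 mol
Divide by the smallest (0.2556 mol Ba): Ba 1.000, I 2.001
≈ 1:2 → BaI2

BaI2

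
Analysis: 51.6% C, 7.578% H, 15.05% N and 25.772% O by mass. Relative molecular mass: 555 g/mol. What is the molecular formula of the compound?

C24H42N6O9

Assume 100 g: 51.6 g C, 7.578 g H, 15.05 g N, 25.772 g O.
C: 51.6 g ÷ 12.01 g/mol = 4.296 mol
H: 7.578 g ÷ 1.008 g/mol = 7.518 mol
N: 15.05 g ÷ 14.01 g/mol = 1.074 mol
O: 25.772 g ÷ 16.00 g/mol = 1.611 mol
Ratios (÷ 1.074): C 4.000, H 6.998, N 1.000, O 1.499
Multiply by 2: C 8.00, H 14.00, N 2.00, O 3.00 → C8H14N2O3
Empirical-formula mass = 186.21 g/mol
n = 555 / 186.21 = 2.98 ≈ 3
Molecular formula = (C8H14N2O3)×3 = C24H42N6O9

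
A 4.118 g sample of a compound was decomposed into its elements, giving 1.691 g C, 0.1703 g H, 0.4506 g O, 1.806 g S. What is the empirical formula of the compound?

C5H6OS2

n(C) = 1.691/12.01 = 0.1408, n(H) = 0.1703/1.008 = 0.1689, n(O) = 0.4506/16.00 = 0.02816, n(S) = 1.806/32.07 = 0.05631
Smallest is O at 0.02816 mol; normalising gives C 5.000, H 5.999, O 1.000, S 2.000
→ C5H6OS2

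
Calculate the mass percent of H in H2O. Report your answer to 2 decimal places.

11.19%

Molar mass = 2(1.008) + 1(16.00) = 18.016 g/mol
Mass of H per mole = 2 × 1.008 = 2.016 g
% H = 2.016 / 18.016 × 100 = 11.19%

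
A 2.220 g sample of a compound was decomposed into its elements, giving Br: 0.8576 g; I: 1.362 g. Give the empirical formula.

n(Br) = 0.8576/79.90 = 0.01073, n(I) = 1.362/126.90 = 0.01073
Divide by the smallest (0.01073 mol I): Br 1.000, I 1.000
→ BrI

BrI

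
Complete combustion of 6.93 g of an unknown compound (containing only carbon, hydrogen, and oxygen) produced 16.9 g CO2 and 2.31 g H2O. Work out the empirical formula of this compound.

mol C = 16.9 / 44.01 = 0.3840; mass C = 0.3840 × 12.01 = 4.612 g
mol H = 2 × (2.31 / 18.02) = 0.2564; mass H = 0.2564 × 1.008 = 0.2584 g
mass O = 6.93 − (4.870) = 2.060 g → mol O = 0.1287
Ratios (÷ 0.1287): C 2.983, H 1.992, O 1.000
≈ 3:2:1 → C3H2O

C3H2O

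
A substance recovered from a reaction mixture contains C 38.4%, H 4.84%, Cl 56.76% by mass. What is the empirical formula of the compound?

Assume 100 g: 38.4 g C, 4.84 g H, 56.76 g Cl.
n(C) = 38.4/12.01 = 3.197, n(H) = 4.84/1.008 = 4.802, n(Cl) = 56.76/35.45 = 1.601
Divide by the smallest (1.601 mol Cl): C 1.997, H 2.999, Cl 1.000
Ratio ≈ 2:3:1, so the empirical formula is C2H3Cl

C2H3Cl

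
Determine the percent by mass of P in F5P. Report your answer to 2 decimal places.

24.59%

Molar mass = 5(19.00) + 1(30.97) = 125.970 g/mol
Mass of P per mole = 1 × 30.97 = 30.970 g
% P = 30.970 / 125.970 × 100 = 24.59%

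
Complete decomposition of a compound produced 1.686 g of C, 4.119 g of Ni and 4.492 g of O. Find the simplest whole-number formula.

C2NiO4

C: 1.686 g ÷ 12.01 g/mol = 0.1404 mol
Ni: 4.119 g ÷ 58.69 g/mol = 0.07018 mol
O: 4.492 g ÷ 16.00 g/mol = 0.2807 mol
Smallest is Ni at 0.07018 mol; normalising gives C 2.000, Ni 1.000, O 4.000
Ratio ≈ 2:1:4, so the empirical formula is C2NiO4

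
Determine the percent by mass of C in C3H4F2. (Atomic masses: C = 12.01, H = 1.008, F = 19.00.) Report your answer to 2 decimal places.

46.16%

Molar mass = 3(12.01) + 4(1.008) + 2(19.00) = 78.062 g/mol
Mass of C per mole = 3 × 12.01 = 36.030 g
% C = 36.030 / 78.062 × 100 = 46.16%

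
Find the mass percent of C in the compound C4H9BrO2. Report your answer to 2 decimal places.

28.42%

Molar mass = 4(12.01) + 9(1.008) + 1(79.90) + 2(16.00) = 169.012 g/mol
Mass of C per mole = 4 × 12.01 = 48.040 g
% C = 48.040 / 169.012 × 100 = 28.42%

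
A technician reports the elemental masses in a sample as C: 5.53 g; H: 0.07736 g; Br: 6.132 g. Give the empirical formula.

C6HBr

n(C) = 5.53/12.01 = 0.4604, n(H) = 0.07736/1.008 = 0.07675, n(Br) = 6.132/79.90 = 0.07675
Ratios (÷ 0.07675): C 6.000, H 1.000, Br 1.000
Ratio ≈ 6:1:1, so the empirical formula is C6HBr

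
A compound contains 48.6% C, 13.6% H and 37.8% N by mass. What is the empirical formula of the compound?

Assume 100 g: 48.6 g C, 13.6 g H, 37.8 g N.
n(C) = 48.6/12.01 = 4.047, n(H) = 13.6/1.008 = 13.49, n(N) = 37.8/14.01 = 2.698
Ratios (÷ 2.698): C 1.500, H 5.001, N 1.000
×2: C 3.00, H 10.00, N 2.00 → C3H10N2

C3H10N2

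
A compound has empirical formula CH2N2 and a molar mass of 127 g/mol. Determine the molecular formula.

C3H6N6

Empirical-formula mass = 42.05 g/mol
n = 127 / 42.05 = 3.02 ≈ 3
Molecular formula = (CH2N2)3 = C3H6N6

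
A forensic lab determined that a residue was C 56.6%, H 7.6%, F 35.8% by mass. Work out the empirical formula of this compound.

Assume 100 g: 56.6 g C, 7.6 g H, 35.8 g F.
n(C) = 56.6/12.01 = 4.713, n(H) = 7.6/1.008 = 7.54, n(F) = 35.8/19.00 = 1.884
Divide by the smallest (1.884 mol F): C 2.501, H 4.002, F 1.000
Scaling by 2: C 5.00, H 8.00, F 2.00 → C5H8F2

C5H8F2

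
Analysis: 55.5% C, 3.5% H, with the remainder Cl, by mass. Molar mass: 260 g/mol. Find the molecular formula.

Assume 100 g: 55.5 g C, 3.5 g H, 41 g Cl.
C: 55.5 g ÷ 12.01 g/mol = 4.621 mol
H: 3.5 g ÷ 1.008 g/mol = 3.472 mol
Cl: 41 g ÷ 35.45 g/mol = 1.157 mol
Divide by the smallest (1.157 mol Cl): C 3.996, H 3.002, Cl 1.000
→ C4H3Cl
Empirical-formula mass = 86.51 g/mol
n = 260 / 86.51 = 3.01 ≈ 3
Molecular formula = (C4H3Cl)×3 = C12H9Cl3

C12H9Cl3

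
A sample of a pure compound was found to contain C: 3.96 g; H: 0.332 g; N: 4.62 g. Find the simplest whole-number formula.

Moles — C: 3.96 / 12.01 = 0.3297 mol; H: 0.332 / 1.008 = 0.3294 mol; N: 4.62 / 14.01 = 0.3298 mol
Smallest is H at 0.3294 mol; normalising gives C 1.001, H 1.000, N 1.001
→ CHN

CHN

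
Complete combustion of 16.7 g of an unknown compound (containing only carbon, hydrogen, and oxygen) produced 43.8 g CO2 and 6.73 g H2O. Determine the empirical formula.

mol C = 43.8 / 44.01 = 0.9952; mass C = 0.9952 × 12.01 = 11.95 g
mol H = 2 × (6.73 / 18.02) = 0.7469; mass H = 0.7469 × 1.008 = 0.7529 g
mass O = 16.7 − (12.71) = 3.994 g → mol O = 0.2496
Smallest is O at 0.2496 mol; normalising gives C 3.987, H 2.992, O 1.000
Ratio ≈ 4:3:1, so the empirical formula is C4H3O

C4H3O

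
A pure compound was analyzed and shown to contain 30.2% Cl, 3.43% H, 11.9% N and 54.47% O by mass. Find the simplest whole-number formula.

ClH4NO4

Assume 100 g: 30.2 g Cl, 3.43 g H, 11.9 g N, 54.47 g O.
Moles — Cl: 30.2 / 35.45 = 0.8519 mol; H: 3.43 / 1.008 = 3.403 mol; N: 11.9 / 14.01 = 0.8494 mol; O: 54.47 / 16.00 = 3.404 mol
Ratios (÷ 0.8494): Cl 1.003, H 4.006, N 1.000, O 4.008
Ratio ≈ 1:4:1:4, so the empirical formula is ClH4NO4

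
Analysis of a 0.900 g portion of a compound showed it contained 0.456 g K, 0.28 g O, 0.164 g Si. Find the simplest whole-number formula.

K: 0.456 g ÷ 39.10 g/mol = 0.01166 mol
O: 0.28 g ÷ 16.00 g/mol = 0.0175 mol
Si: 0.164 g ÷ 28.09 g/mol = 0.005838 mol
Divide by the smallest (0.005838 mol Si): K 1.998, O 2.997, Si 1.000
Ratio ≈ 2:3:1, so the empirical formula is K2O3Si

K2O3Si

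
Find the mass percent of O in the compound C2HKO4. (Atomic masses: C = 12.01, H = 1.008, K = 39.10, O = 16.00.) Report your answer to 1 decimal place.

Molar mass = 2(12.01) + 1(1.008) + 1(39.10) + 4(16.00) = 128.128 g/mol
Mass of O per mole = 4 × 16.00 = 64.000 g
% O = 64.000 / 128.128 × 100 = 50.0%

50.0%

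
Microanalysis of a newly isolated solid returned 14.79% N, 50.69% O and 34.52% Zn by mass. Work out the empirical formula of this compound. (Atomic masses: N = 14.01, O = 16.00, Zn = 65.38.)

Assume 100 g: 14.79 g N, 50.69 g O, 34.52 g Zn.
N: 14.79 g ÷ 14.01 g/mol = 1.056 mol
O: 50.69 g ÷ 16.00 g/mol = 3.168 mol
Zn: 34.52 g ÷ 65.38 g/mol = 0.528 mol
Ratios (÷ 0.528): N 1.999, O 6.000, Zn 1.000
Ratio ≈ 2:6:1, so the empirical formula is N2O6Zn

N2O6Zn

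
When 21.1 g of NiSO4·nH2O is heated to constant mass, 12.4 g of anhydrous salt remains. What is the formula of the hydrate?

NiSO4·6H2O

Mass of water lost = 21.1 − 12.4 = 8.7 g → 8.7 / 18.02 = 0.4828 mol H2O
Molar mass of NiSO4 = 154.76 g/mol → mol NiSO4 = 12.4 / 154.76 = 0.08012
n = 0.4828 / 0.08012 = 6.03 ≈ 6 → NiSO4·6H2O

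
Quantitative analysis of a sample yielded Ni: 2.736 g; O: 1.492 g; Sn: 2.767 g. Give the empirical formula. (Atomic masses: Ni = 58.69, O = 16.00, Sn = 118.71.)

Moles — Ni: 2.736 / 58.69 = 0.04662 mol; O: 1.492 / 16.00 = 0.09325 mol; Sn: 2.767 / 118.71 = 0.02331 mol
Divide by the smallest (0.02331 mol Sn): Ni 2.000, O 4.001, Sn 1.000
→ Ni2O4Sn

Ni2O4Sn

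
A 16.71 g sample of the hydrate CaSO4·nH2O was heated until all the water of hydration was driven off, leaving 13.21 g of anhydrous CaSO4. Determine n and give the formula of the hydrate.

Mass of water lost = 16.71 − 13.21 = 3.5 g → 3.5 / 18.02 = 0.1942 mol H2O
Molar mass of CaSO4 = 136.15 g/mol → mol CaSO4 = 13.21 / 136.15 = 0.09703
n = 0.1942 / 0.09703 = 2.00 ≈ 2 → CaSO4·2H2O

CaSO4·2H2O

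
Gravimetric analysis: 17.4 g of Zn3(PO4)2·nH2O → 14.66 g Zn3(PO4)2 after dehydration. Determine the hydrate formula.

Zn3(PO4)2·4H2O

Mass of water lost = 17.4 − 14.66 = 2.74 g → 2.74 / 18.02 = 0.1521 mol H2O
Molar mass of Zn3(PO4)2 = 386.08 g/mol → mol Zn3(PO4)2 = 14.66 / 386.08 = 0.03797
n = 0.1521 / 0.03797 = 4.00 ≈ 4 → Zn3(PO4)2·4H2O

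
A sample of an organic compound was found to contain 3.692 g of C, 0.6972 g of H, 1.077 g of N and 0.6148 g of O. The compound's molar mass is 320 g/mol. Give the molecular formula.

C16H36N4O2

C: 3.692 g ÷ 12.01 g/mol = 0.3074 mol
H: 0.6972 g ÷ 1.008 g/mol = 0.6917 mol
N: 1.077 g ÷ 14.01 g/mol = 0.07687 mol
O: 0.6148 g ÷ 16.00 g/mol = 0.03843 mol
Ratios (÷ 0.03843): C 8.000, H 18.000, N 2.001, O 1.000
→ C8H18N2O
Empirical-formula mass = 158.24 g/mol
n = 320 / 158.24 = 2.02 ≈ 2
Molecular formula = (C8H18N2O)×2 = C16H36N4O2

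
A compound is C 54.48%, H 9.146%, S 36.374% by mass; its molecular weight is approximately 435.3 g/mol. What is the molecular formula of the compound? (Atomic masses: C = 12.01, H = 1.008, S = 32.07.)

Assume 100 g: 54.48 g C, 9.146 g H, 36.374 g S.
n(C) = 54.48/12.01 = 4.536, n(H) = 9.146/1.008 = 9.073, n(S) = 36.374/32.07 = 1.134
Ratios (÷ 1.134): C 3.999, H 8.000, S 1.000
≈ 4:8:1 → C4H8S
Empirical-formula mass = 88.17 g/mol
n = 435.3 / 88.17 = 4.94 ≈ 5
Molecular formula = (C4H8S)×5 = C20H40S5

C20H40S5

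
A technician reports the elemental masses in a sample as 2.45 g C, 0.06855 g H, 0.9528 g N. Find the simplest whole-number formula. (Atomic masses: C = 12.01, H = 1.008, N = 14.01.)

n(C) = 2.45/12.01 = 0.204, n(H) = 0.06855/1.008 = 0.06801, n(N) = 0.9528/14.01 = 0.06801
Smallest is H at 0.06801 mol; normalising gives C 3.000, H 1.000, N 1.000
≈ 3:1:1 → C3HN

C3HN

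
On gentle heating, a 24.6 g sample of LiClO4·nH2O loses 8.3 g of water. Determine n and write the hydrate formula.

Mass of anhydrous LiClO4 = 24.6 − 8.3 = 16.3 g
mol H2O = 8.3 / 18.02 = 0.4606
Molar mass of LiClO4 = 106.39 g/mol → mol LiClO4 = 16.3 / 106.39 = 0.1532
n = 0.4606 / 0.1532 = 3.01 ≈ 3 → LiClO4·3H2O

LiClO4·3H2O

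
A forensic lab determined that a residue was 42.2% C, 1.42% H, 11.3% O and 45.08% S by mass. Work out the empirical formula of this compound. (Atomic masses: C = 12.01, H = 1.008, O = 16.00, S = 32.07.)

Assume 100 g: 42.2 g C, 1.42 g H, 11.3 g O, 45.08 g S.
C: 42.2 g ÷ 12.01 g/mol = 3.514 mol
H: 1.42 g ÷ 1.008 g/mol = 1.409 mol
O: 11.3 g ÷ 16.00 g/mol = 0.7063 mol
S: 45.08 g ÷ 32.07 g/mol = 1.406 mol
Divide by the smallest (0.7063 mol O): C 4.975, H 1.995, O 1.000, S 1.990
≈ 5:2:1:2 → C5H2OS2

C5H2OS2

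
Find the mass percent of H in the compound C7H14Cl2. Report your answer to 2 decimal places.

Molar mass = 7(12.01) + 14(1.008) + 2(35.45) = 169.082 g/mol
Mass of H per mole = 14 × 1.008 = 14.112 g
% H = 14.112 / 169.082 × 100 = 8.35%

8.35%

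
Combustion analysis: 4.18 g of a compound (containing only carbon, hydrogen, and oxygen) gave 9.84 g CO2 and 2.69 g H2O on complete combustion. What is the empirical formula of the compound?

C3H4O

mol C = 9.84 / 44.01 = 0.2236; mass C = 0.2236 × 12.01 = 2.685 g
mol H = 2 × (2.69 / 18.02) = 0.2986; mass H = 0.2986 × 1.008 = 0.3009 g
mass O = 4.18 − (2.986) = 1.194 g → mol O = 0.07461
Smallest is O at 0.07461 mol; normalising gives C 2.997, H 4.001, O 1.000
→ C3H4O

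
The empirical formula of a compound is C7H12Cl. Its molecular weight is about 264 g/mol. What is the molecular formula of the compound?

C14H24Cl2

Empirical-formula mass = 131.62 g/mol
n = 264 / 131.62 = 2.01 ≈ 2
Molecular formula = (C7H12Cl)2 = C14H24Cl2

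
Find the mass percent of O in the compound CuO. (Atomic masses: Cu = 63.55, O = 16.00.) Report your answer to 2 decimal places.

Molar mass = 1(63.55) + 1(16.00) = 79.550 g/mol
Mass of O per mole = 1 × 16.00 = 16.000 g
% O = 16.000 / 79.550 × 100 = 20.11%

20.11%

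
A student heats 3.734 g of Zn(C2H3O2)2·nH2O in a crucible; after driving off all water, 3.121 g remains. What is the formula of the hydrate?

Zn(C2H3O2)2·2H2O

Mass of water lost = 3.734 − 3.121 = 0.613 g → 0.613 / 18.02 = 0.03402 mol H2O
Molar mass of Zn(C2H3O2)2 = 183.47 g/mol → mol Zn(C2H3O2)2 = 3.121 / 183.47 = 0.01701
n = 0.03402 / 0.01701 = 2.00 ≈ 2 → Zn(C2H3O2)2·2H2O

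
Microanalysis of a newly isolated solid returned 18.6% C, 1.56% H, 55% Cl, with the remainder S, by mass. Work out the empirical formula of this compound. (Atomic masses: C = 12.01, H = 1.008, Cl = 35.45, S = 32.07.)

C2H2Cl2S

Assume 100 g: 18.6 g C, 1.56 g H, 55 g Cl, 24.84 g S.
Moles — C: 18.6 / 12.01 = 1.549 mol; H: 1.56 / 1.008 = 1.548 mol; Cl: 55 / 35.45 = 1.551 mol; S: 24.84 / 32.07 = 0.7746 mol
Ratios (÷ 0.7746): C 1.999, H 1.998, Cl 2.003, S 1.000
Ratio ≈ 2:2:2:1, so the empirical formula is C2H2Cl2S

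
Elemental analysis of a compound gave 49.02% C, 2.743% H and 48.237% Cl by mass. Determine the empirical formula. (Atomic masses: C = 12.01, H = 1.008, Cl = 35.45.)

C3H2Cl

Assume 100 g: 49.02 g C, 2.743 g H, 48.237 g Cl.
C: 49.02 g ÷ 12.01 g/mol = 4.082 mol
H: 2.743 g ÷ 1.008 g/mol = 2.721 mol
Cl: 48.237 g ÷ 35.45 g/mol = 1.361 mol
Ratios (÷ 1.361): C 3.000, H 2.000, Cl 1.000
→ C3H2Cl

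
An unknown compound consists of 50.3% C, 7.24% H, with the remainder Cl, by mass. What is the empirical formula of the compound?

C7H12Cl2

Assume 100 g: 50.3 g C, 7.24 g H, 42.46 g Cl.
Moles — C: 50.3 / 12.01 = 4.188 mol; H: 7.24 / 1.008 = 7.183 mol; Cl: 42.46 / 35.45 = 1.198 mol
Smallest is Cl at 1.198 mol; normalising gives C 3.497, H 5.997, Cl 1.000
×2: C 6.99, H 11.99, Cl 2.00 → C7H12Cl2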